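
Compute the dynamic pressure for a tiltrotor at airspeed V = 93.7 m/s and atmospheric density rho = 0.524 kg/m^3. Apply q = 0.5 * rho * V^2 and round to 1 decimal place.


Step 1: V^2 = 93.7^2 = 8779.69
Step 2: q = 0.5 * 0.524 * 8779.69
Step 3: q = 2300.3 Pa

2300.3


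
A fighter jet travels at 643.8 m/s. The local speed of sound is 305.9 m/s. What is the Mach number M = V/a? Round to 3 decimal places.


Step 1: M = V / a = 643.8 / 305.9
Step 2: M = 2.105

2.105


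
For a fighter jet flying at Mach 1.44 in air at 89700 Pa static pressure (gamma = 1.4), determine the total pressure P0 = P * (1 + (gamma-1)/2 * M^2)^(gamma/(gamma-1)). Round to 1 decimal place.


Step 1: (gamma-1)/2 * M^2 = 0.2 * 2.0736 = 0.41472
Step 2: 1 + 0.41472 = 1.41472
Step 3: Exponent gamma/(gamma-1) = 3.5
Step 4: P0 = 89700 * 1.41472^3.5 = 302092.0 Pa

302092.0


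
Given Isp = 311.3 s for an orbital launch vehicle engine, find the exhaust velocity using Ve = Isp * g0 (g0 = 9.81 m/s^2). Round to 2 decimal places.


Step 1: Ve = Isp * g0 = 311.3 * 9.81
Step 2: Ve = 3053.85 m/s

3053.85


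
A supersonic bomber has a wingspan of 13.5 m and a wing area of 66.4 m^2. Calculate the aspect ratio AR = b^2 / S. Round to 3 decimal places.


Step 1: b^2 = 13.5^2 = 182.25
Step 2: AR = 182.25 / 66.4 = 2.745

2.745


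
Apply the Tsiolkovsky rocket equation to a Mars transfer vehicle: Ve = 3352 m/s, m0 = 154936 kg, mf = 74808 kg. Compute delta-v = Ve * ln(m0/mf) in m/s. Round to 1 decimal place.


Step 1: Mass ratio m0/mf = 154936 / 74808 = 2.071115
Step 2: ln(2.071115) = 0.728087
Step 3: delta-v = 3352 * 0.728087 = 2440.5 m/s

2440.5


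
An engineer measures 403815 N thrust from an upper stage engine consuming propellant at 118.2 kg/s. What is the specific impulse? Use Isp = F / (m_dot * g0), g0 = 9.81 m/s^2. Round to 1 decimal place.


Step 1: m_dot * g0 = 118.2 * 9.81 = 1159.54
Step 2: Isp = 403815 / 1159.54 = 348.3 s

348.3


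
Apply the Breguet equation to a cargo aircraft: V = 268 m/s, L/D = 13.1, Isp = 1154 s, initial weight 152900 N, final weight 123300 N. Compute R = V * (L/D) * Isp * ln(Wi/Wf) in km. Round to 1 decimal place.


Step 1: Coefficient = V * (L/D) * Isp = 268 * 13.1 * 1154 = 4051463.2 m
Step 2: Wi/Wf = 152900 / 123300 = 1.240065
Step 3: ln(1.240065) = 0.215164
Step 4: R = 4051463.2 * 0.215164 = 871727.8 m = 871.7 km

871.7


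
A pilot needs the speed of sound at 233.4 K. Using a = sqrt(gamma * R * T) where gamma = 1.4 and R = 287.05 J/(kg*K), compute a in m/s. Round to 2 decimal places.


Step 1: gamma * R * T = 1.4 * 287.05 * 233.4 = 93796.458
Step 2: a = sqrt(93796.458) = 306.26 m/s

306.26


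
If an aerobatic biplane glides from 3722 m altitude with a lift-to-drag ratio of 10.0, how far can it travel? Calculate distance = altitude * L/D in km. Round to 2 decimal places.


Step 1: Glide distance = altitude * L/D = 3722 * 10.0 = 37220.0 m
Step 2: Convert to km: 37220.0 / 1000 = 37.22 km

37.22


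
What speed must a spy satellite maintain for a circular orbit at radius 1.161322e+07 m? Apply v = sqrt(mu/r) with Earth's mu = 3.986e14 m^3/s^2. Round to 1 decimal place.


Step 1: mu / r = 3.986e14 / 1.161322e+07 = 34322952.635
Step 2: v = sqrt(34322952.635) = 5858.6 m/s

5858.6


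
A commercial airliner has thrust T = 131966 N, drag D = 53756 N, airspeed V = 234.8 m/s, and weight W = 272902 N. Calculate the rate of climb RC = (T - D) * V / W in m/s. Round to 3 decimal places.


Step 1: Excess thrust = T - D = 131966 - 53756 = 78210 N
Step 2: Excess power = 78210 * 234.8 = 18363708.0 W
Step 3: RC = 18363708.0 / 272902 = 67.290 m/s

67.290


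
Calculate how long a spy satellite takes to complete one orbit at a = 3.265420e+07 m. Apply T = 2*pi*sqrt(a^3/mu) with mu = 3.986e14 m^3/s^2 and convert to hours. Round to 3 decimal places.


Step 1: a^3 / mu = 3.481907e+22 / 3.986e14 = 8.735341e+07
Step 2: sqrt(8.735341e+07) = 9346.3045 s
Step 3: T = 2*pi * 9346.3045 = 58724.56 s
Step 4: T in hours = 58724.56 / 3600 = 16.312 hours

16.312


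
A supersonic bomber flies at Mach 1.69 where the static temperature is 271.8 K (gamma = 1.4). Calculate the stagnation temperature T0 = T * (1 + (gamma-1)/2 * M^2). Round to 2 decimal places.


Step 1: (gamma-1)/2 = 0.2
Step 2: M^2 = 2.8561
Step 3: 1 + 0.2 * 2.8561 = 1.57122
Step 4: T0 = 271.8 * 1.57122 = 427.06 K

427.06


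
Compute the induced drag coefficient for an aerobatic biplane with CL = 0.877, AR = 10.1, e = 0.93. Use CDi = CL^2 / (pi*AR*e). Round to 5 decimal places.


Step 1: CL^2 = 0.877^2 = 0.769129
Step 2: pi * AR * e = 3.14159 * 10.1 * 0.93 = 29.50898
Step 3: CDi = 0.769129 / 29.50898 = 0.02606

0.02606


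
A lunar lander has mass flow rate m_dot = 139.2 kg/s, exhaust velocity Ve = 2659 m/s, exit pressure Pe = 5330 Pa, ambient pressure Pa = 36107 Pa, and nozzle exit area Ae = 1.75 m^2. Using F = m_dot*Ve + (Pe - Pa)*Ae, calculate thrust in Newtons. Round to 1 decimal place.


Step 1: Momentum thrust = m_dot * Ve = 139.2 * 2659 = 370132.8 N
Step 2: Pressure thrust = (Pe - Pa) * Ae = (5330 - 36107) * 1.75 = -53859.75 N
Step 3: Total thrust F = 370132.8 + -53859.75 = 316273.1 N

316273.1


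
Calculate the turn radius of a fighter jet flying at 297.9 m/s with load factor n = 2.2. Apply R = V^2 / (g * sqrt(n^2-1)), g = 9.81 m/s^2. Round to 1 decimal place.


Step 1: V^2 = 297.9^2 = 88744.41
Step 2: n^2 - 1 = 2.2^2 - 1 = 3.84
Step 3: sqrt(3.84) = 1.959592
Step 4: R = 88744.41 / (9.81 * 1.959592) = 4616.4 m

4616.4


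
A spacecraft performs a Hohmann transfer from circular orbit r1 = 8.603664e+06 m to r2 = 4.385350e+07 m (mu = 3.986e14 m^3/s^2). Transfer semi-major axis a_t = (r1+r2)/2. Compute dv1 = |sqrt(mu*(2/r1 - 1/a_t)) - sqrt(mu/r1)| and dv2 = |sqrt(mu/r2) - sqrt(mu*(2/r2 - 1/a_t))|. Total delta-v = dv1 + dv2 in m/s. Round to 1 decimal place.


Step 1: Transfer semi-major axis a_t = (8.603664e+06 + 4.385350e+07) / 2 = 2.622858e+07 m
Step 2: v1 (circular at r1) = sqrt(mu/r1) = 6806.55 m/s
Step 3: v_t1 = sqrt(mu*(2/r1 - 1/a_t)) = 8801.2 m/s
Step 4: dv1 = |8801.2 - 6806.55| = 1994.65 m/s
Step 5: v2 (circular at r2) = 3014.86 m/s, v_t2 = 1726.72 m/s
Step 6: dv2 = |3014.86 - 1726.72| = 1288.14 m/s
Step 7: Total delta-v = 1994.65 + 1288.14 = 3282.8 m/s

3282.8


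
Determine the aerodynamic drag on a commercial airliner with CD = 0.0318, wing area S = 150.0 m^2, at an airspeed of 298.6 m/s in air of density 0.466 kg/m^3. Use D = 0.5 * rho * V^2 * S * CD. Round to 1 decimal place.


Step 1: Dynamic pressure q = 0.5 * 0.466 * 298.6^2 = 20774.7367 Pa
Step 2: Drag D = q * S * CD = 20774.7367 * 150.0 * 0.0318
Step 3: D = 99095.5 N

99095.5


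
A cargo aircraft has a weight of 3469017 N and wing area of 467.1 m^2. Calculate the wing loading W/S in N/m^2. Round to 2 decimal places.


Step 1: Wing loading = W / S = 3469017 / 467.1
Step 2: Wing loading = 7426.71 N/m^2

7426.71


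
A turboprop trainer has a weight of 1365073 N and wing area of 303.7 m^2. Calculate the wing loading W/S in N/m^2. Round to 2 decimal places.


Step 1: Wing loading = W / S = 1365073 / 303.7
Step 2: Wing loading = 4494.81 N/m^2

4494.81


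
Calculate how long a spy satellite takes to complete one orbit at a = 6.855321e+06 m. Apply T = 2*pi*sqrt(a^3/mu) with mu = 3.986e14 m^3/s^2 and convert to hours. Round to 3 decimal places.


Step 1: a^3 / mu = 3.221687e+20 / 3.986e14 = 8.082507e+05
Step 2: sqrt(8.082507e+05) = 899.0276 s
Step 3: T = 2*pi * 899.0276 = 5648.76 s
Step 4: T in hours = 5648.76 / 3600 = 1.569 hours

1.569


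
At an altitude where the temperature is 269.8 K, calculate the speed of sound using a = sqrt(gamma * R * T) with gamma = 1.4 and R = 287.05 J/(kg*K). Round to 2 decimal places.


Step 1: gamma * R * T = 1.4 * 287.05 * 269.8 = 108424.526
Step 2: a = sqrt(108424.526) = 329.28 m/s

329.28


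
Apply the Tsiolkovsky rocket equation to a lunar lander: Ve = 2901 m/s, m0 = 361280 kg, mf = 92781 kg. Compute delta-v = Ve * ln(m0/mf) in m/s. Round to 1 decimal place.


Step 1: Mass ratio m0/mf = 361280 / 92781 = 3.893901
Step 2: ln(3.893901) = 1.359411
Step 3: delta-v = 2901 * 1.359411 = 3943.7 m/s

3943.7


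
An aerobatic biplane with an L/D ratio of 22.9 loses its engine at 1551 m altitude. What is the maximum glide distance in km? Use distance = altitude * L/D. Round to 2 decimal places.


Step 1: Glide distance = altitude * L/D = 1551 * 22.9 = 35517.9 m
Step 2: Convert to km: 35517.9 / 1000 = 35.52 km

35.52


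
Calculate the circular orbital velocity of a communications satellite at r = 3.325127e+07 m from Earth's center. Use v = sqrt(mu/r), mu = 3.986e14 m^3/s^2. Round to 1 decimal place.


Step 1: mu / r = 3.986e14 / 3.325127e+07 = 11987512.0559
Step 2: v = sqrt(11987512.0559) = 3462.3 m/s

3462.3


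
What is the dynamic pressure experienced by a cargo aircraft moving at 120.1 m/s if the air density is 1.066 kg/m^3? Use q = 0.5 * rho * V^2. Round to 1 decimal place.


Step 1: V^2 = 120.1^2 = 14424.01
Step 2: q = 0.5 * 1.066 * 14424.01
Step 3: q = 7688.0 Pa

7688.0


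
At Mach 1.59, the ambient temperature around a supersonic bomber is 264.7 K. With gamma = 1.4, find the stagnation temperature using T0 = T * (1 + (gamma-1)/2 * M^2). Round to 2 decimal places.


Step 1: (gamma-1)/2 = 0.2
Step 2: M^2 = 2.5281
Step 3: 1 + 0.2 * 2.5281 = 1.50562
Step 4: T0 = 264.7 * 1.50562 = 398.54 K

398.54


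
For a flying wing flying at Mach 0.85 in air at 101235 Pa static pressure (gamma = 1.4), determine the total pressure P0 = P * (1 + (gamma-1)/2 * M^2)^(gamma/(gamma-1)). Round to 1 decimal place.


Step 1: (gamma-1)/2 * M^2 = 0.2 * 0.7225 = 0.1445
Step 2: 1 + 0.1445 = 1.1445
Step 3: Exponent gamma/(gamma-1) = 3.5
Step 4: P0 = 101235 * 1.1445^3.5 = 162362.6 Pa

162362.6


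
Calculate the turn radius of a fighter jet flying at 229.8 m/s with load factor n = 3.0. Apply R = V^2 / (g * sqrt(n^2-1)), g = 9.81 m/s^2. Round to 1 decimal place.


Step 1: V^2 = 229.8^2 = 52808.04
Step 2: n^2 - 1 = 3.0^2 - 1 = 8.0
Step 3: sqrt(8.0) = 2.828427
Step 4: R = 52808.04 / (9.81 * 2.828427) = 1903.2 m

1903.2


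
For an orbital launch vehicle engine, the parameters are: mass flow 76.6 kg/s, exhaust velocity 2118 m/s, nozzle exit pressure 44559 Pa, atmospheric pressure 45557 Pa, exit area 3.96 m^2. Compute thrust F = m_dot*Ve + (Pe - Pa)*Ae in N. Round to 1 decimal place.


Step 1: Momentum thrust = m_dot * Ve = 76.6 * 2118 = 162238.8 N
Step 2: Pressure thrust = (Pe - Pa) * Ae = (44559 - 45557) * 3.96 = -3952.08 N
Step 3: Total thrust F = 162238.8 + -3952.08 = 158286.7 N

158286.7


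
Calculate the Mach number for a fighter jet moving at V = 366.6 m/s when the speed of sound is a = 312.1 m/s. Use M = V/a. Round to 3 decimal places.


Step 1: M = V / a = 366.6 / 312.1
Step 2: M = 1.175

1.175


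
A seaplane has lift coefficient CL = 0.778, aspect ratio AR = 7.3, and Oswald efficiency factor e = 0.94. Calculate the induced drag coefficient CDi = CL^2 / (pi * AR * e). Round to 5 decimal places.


Step 1: CL^2 = 0.778^2 = 0.605284
Step 2: pi * AR * e = 3.14159 * 7.3 * 0.94 = 21.557609
Step 3: CDi = 0.605284 / 21.557609 = 0.02808

0.02808


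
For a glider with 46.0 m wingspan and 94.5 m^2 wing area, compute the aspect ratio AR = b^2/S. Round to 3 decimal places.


Step 1: b^2 = 46.0^2 = 2116.0
Step 2: AR = 2116.0 / 94.5 = 22.392

22.392


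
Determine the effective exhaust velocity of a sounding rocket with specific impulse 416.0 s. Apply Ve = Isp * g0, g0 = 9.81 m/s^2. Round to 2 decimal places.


Step 1: Ve = Isp * g0 = 416.0 * 9.81
Step 2: Ve = 4080.96 m/s

4080.96


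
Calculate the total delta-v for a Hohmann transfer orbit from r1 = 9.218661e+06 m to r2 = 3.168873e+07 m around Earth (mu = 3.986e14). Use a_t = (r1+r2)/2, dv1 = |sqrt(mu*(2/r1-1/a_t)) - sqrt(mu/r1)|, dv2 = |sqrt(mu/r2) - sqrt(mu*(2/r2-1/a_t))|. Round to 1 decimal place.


Step 1: Transfer semi-major axis a_t = (9.218661e+06 + 3.168873e+07) / 2 = 2.045370e+07 m
Step 2: v1 (circular at r1) = sqrt(mu/r1) = 6575.59 m/s
Step 3: v_t1 = sqrt(mu*(2/r1 - 1/a_t)) = 8184.67 m/s
Step 4: dv1 = |8184.67 - 6575.59| = 1609.08 m/s
Step 5: v2 (circular at r2) = 3546.63 m/s, v_t2 = 2381.03 m/s
Step 6: dv2 = |3546.63 - 2381.03| = 1165.61 m/s
Step 7: Total delta-v = 1609.08 + 1165.61 = 2774.7 m/s

2774.7


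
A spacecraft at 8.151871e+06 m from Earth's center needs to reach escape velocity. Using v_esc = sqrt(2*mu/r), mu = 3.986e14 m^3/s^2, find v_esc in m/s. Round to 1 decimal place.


Step 1: 2*mu/r = 2 * 3.986e14 / 8.151871e+06 = 97793500.4124
Step 2: v_esc = sqrt(97793500.4124) = 9889.1 m/s

9889.1


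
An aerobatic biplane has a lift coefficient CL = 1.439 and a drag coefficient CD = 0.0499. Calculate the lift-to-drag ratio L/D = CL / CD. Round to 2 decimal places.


Step 1: L/D = CL / CD = 1.439 / 0.0499
Step 2: L/D = 28.84

28.84


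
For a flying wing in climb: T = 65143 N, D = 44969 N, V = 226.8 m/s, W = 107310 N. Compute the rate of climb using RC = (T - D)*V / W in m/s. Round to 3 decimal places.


Step 1: Excess thrust = T - D = 65143 - 44969 = 20174 N
Step 2: Excess power = 20174 * 226.8 = 4575463.2 W
Step 3: RC = 4575463.2 / 107310 = 42.638 m/s

42.638


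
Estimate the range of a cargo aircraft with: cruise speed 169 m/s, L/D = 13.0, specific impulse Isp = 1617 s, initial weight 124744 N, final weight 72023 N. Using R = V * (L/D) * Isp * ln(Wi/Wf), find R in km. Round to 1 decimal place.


Step 1: Coefficient = V * (L/D) * Isp = 169 * 13.0 * 1617 = 3552549.0 m
Step 2: Wi/Wf = 124744 / 72023 = 1.732002
Step 3: ln(1.732002) = 0.549278
Step 4: R = 3552549.0 * 0.549278 = 1951337.5 m = 1951.3 km

1951.3


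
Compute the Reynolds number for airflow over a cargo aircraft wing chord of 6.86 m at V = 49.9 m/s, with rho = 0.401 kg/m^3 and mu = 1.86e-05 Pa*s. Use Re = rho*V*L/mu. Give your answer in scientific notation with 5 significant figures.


Step 1: Numerator = rho * V * L = 0.401 * 49.9 * 6.86 = 137.267914
Step 2: Re = 137.267914 / 1.86e-05
Step 3: Re = 7.3800e+06

7.3800e+06


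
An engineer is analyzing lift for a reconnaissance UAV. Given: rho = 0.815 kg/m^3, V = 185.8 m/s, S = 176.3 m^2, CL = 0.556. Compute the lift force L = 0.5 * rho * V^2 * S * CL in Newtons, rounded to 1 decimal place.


Step 1: Calculate dynamic pressure q = 0.5 * 0.815 * 185.8^2 = 0.5 * 0.815 * 34521.64 = 14067.5683 Pa
Step 2: Multiply by wing area and lift coefficient: L = 14067.5683 * 176.3 * 0.556
Step 3: L = 2480112.2913 * 0.556 = 1378942.4 N

1378942.4


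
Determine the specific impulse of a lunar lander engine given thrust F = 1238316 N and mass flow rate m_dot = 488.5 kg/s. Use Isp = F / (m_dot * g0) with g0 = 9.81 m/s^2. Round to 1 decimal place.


Step 1: m_dot * g0 = 488.5 * 9.81 = 4792.19
Step 2: Isp = 1238316 / 4792.19 = 258.4 s

258.4


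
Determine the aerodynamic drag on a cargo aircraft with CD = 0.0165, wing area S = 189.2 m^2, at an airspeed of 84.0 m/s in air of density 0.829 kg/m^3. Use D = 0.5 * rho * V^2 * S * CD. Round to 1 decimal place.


Step 1: Dynamic pressure q = 0.5 * 0.829 * 84.0^2 = 2924.712 Pa
Step 2: Drag D = q * S * CD = 2924.712 * 189.2 * 0.0165
Step 3: D = 9130.4 N

9130.4


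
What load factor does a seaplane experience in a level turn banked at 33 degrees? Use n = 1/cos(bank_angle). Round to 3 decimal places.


Step 1: Convert 33 degrees to radians = 0.575959
Step 2: cos(33 deg) = 0.838671
Step 3: n = 1 / 0.838671 = 1.192

1.192


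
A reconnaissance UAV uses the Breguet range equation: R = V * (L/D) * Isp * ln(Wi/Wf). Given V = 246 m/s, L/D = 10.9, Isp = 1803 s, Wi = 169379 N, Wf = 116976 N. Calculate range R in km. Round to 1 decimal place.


Step 1: Coefficient = V * (L/D) * Isp = 246 * 10.9 * 1803 = 4834564.2 m
Step 2: Wi/Wf = 169379 / 116976 = 1.447981
Step 3: ln(1.447981) = 0.37017
Step 4: R = 4834564.2 * 0.37017 = 1789610.7 m = 1789.6 km

1789.6


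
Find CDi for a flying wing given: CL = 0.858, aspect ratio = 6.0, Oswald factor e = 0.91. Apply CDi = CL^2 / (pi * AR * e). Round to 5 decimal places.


Step 1: CL^2 = 0.858^2 = 0.736164
Step 2: pi * AR * e = 3.14159 * 6.0 * 0.91 = 17.153096
Step 3: CDi = 0.736164 / 17.153096 = 0.04292

0.04292


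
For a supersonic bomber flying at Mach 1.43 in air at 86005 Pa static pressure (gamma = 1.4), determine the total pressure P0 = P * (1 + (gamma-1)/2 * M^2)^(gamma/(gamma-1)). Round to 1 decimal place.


Step 1: (gamma-1)/2 * M^2 = 0.2 * 2.0449 = 0.40898
Step 2: 1 + 0.40898 = 1.40898
Step 3: Exponent gamma/(gamma-1) = 3.5
Step 4: P0 = 86005 * 1.40898^3.5 = 285555.5 Pa

285555.5


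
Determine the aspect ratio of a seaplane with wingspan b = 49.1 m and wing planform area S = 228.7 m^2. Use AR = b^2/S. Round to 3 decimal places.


Step 1: b^2 = 49.1^2 = 2410.81
Step 2: AR = 2410.81 / 228.7 = 10.541

10.541


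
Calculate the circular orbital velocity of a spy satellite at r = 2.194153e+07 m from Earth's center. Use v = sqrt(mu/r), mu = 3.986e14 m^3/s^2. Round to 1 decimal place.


Step 1: mu / r = 3.986e14 / 2.194153e+07 = 18166463.3232
Step 2: v = sqrt(18166463.3232) = 4262.2 m/s

4262.2


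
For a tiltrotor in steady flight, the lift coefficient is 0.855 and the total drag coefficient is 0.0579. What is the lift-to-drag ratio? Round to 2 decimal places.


Step 1: L/D = CL / CD = 0.855 / 0.0579
Step 2: L/D = 14.77

14.77


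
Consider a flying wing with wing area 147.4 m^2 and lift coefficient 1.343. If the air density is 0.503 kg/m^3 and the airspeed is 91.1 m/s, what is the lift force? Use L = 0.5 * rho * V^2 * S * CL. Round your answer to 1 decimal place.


Step 1: Calculate dynamic pressure q = 0.5 * 0.503 * 91.1^2 = 0.5 * 0.503 * 8299.21 = 2087.2513 Pa
Step 2: Multiply by wing area and lift coefficient: L = 2087.2513 * 147.4 * 1.343
Step 3: L = 307660.8438 * 1.343 = 413188.5 N

413188.5


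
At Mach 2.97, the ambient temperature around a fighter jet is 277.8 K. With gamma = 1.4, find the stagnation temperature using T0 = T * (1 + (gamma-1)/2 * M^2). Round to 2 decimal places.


Step 1: (gamma-1)/2 = 0.2
Step 2: M^2 = 8.8209
Step 3: 1 + 0.2 * 8.8209 = 2.76418
Step 4: T0 = 277.8 * 2.76418 = 767.89 K

767.89


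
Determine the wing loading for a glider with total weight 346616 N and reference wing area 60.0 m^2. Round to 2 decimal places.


Step 1: Wing loading = W / S = 346616 / 60.0
Step 2: Wing loading = 5776.93 N/m^2

5776.93


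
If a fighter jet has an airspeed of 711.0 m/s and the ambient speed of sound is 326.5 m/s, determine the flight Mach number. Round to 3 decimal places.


Step 1: M = V / a = 711.0 / 326.5
Step 2: M = 2.178

2.178


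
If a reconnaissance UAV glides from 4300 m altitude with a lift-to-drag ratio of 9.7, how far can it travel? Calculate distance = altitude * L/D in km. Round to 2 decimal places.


Step 1: Glide distance = altitude * L/D = 4300 * 9.7 = 41710.0 m
Step 2: Convert to km: 41710.0 / 1000 = 41.71 km

41.71


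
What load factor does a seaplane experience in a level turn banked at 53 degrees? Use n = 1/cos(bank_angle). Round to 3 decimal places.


Step 1: Convert 53 degrees to radians = 0.925025
Step 2: cos(53 deg) = 0.601815
Step 3: n = 1 / 0.601815 = 1.662

1.662


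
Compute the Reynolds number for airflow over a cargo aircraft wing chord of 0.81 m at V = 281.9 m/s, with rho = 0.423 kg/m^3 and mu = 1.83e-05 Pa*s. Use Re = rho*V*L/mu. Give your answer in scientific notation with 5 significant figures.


Step 1: Numerator = rho * V * L = 0.423 * 281.9 * 0.81 = 96.587397
Step 2: Re = 96.587397 / 1.83e-05
Step 3: Re = 5.2780e+06

5.2780e+06


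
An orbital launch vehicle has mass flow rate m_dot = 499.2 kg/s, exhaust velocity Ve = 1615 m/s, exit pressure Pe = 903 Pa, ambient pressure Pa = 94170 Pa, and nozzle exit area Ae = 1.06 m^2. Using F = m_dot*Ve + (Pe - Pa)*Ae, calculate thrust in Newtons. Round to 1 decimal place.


Step 1: Momentum thrust = m_dot * Ve = 499.2 * 1615 = 806208.0 N
Step 2: Pressure thrust = (Pe - Pa) * Ae = (903 - 94170) * 1.06 = -98863.02 N
Step 3: Total thrust F = 806208.0 + -98863.02 = 707345.0 N

707345.0


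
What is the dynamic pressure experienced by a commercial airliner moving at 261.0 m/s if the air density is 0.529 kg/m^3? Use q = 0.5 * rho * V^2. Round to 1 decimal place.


Step 1: V^2 = 261.0^2 = 68121.0
Step 2: q = 0.5 * 0.529 * 68121.0
Step 3: q = 18018.0 Pa

18018.0


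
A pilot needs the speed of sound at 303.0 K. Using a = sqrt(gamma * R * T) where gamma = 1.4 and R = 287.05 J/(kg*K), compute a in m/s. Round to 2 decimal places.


Step 1: gamma * R * T = 1.4 * 287.05 * 303.0 = 121766.61
Step 2: a = sqrt(121766.61) = 348.95 m/s

348.95


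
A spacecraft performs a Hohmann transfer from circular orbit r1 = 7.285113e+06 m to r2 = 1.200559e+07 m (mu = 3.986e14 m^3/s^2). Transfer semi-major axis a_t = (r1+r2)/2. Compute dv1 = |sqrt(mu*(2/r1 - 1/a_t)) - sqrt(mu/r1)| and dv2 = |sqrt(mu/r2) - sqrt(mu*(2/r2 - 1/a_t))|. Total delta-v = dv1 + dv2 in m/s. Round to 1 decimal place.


Step 1: Transfer semi-major axis a_t = (7.285113e+06 + 1.200559e+07) / 2 = 9.645352e+06 m
Step 2: v1 (circular at r1) = sqrt(mu/r1) = 7396.91 m/s
Step 3: v_t1 = sqrt(mu*(2/r1 - 1/a_t)) = 8252.46 m/s
Step 4: dv1 = |8252.46 - 7396.91| = 855.54 m/s
Step 5: v2 (circular at r2) = 5762.05 m/s, v_t2 = 5007.67 m/s
Step 6: dv2 = |5762.05 - 5007.67| = 754.37 m/s
Step 7: Total delta-v = 855.54 + 754.37 = 1609.9 m/s

1609.9


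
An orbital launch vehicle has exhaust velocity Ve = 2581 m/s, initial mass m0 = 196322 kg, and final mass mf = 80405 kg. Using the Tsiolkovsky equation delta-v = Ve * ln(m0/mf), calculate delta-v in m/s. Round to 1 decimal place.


Step 1: Mass ratio m0/mf = 196322 / 80405 = 2.441664
Step 2: ln(2.441664) = 0.89268
Step 3: delta-v = 2581 * 0.89268 = 2304.0 m/s

2304.0


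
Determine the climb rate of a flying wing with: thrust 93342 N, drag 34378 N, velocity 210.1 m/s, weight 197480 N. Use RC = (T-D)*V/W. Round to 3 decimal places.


Step 1: Excess thrust = T - D = 93342 - 34378 = 58964 N
Step 2: Excess power = 58964 * 210.1 = 12388336.4 W
Step 3: RC = 12388336.4 / 197480 = 62.732 m/s

62.732


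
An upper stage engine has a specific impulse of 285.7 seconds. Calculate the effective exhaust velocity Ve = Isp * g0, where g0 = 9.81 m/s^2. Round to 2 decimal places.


Step 1: Ve = Isp * g0 = 285.7 * 9.81
Step 2: Ve = 2802.72 m/s

2802.72


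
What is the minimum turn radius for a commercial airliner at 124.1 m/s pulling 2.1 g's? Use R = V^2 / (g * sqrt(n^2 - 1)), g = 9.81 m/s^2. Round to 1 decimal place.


Step 1: V^2 = 124.1^2 = 15400.81
Step 2: n^2 - 1 = 2.1^2 - 1 = 3.41
Step 3: sqrt(3.41) = 1.846619
Step 4: R = 15400.81 / (9.81 * 1.846619) = 850.2 m

850.2


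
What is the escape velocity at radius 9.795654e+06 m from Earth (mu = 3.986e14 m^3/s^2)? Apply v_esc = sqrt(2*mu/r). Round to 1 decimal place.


Step 1: 2*mu/r = 2 * 3.986e14 / 9.795654e+06 = 81383029.6578
Step 2: v_esc = sqrt(81383029.6578) = 9021.3 m/s

9021.3


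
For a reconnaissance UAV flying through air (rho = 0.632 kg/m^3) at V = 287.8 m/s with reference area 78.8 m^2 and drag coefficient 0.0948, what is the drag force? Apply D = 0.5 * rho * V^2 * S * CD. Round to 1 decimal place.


Step 1: Dynamic pressure q = 0.5 * 0.632 * 287.8^2 = 26173.9134 Pa
Step 2: Drag D = q * S * CD = 26173.9134 * 78.8 * 0.0948
Step 3: D = 195525.4 N

195525.4


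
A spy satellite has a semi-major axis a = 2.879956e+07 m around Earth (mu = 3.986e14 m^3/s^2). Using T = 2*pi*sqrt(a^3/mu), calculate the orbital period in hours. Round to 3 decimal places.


Step 1: a^3 / mu = 2.388678e+22 / 3.986e14 = 5.992669e+07
Step 2: sqrt(5.992669e+07) = 7741.2329 s
Step 3: T = 2*pi * 7741.2329 = 48639.6 s
Step 4: T in hours = 48639.6 / 3600 = 13.511 hours

13.511


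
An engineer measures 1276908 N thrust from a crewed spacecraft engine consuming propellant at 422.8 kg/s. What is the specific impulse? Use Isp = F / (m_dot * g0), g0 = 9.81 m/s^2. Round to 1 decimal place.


Step 1: m_dot * g0 = 422.8 * 9.81 = 4147.67
Step 2: Isp = 1276908 / 4147.67 = 307.9 s

307.9


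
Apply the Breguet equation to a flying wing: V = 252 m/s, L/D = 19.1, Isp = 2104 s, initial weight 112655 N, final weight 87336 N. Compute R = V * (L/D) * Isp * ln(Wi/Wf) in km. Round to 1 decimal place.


Step 1: Coefficient = V * (L/D) * Isp = 252 * 19.1 * 2104 = 10126972.8 m
Step 2: Wi/Wf = 112655 / 87336 = 1.289903
Step 3: ln(1.289903) = 0.254567
Step 4: R = 10126972.8 * 0.254567 = 2577996.1 m = 2578.0 km

2578.0


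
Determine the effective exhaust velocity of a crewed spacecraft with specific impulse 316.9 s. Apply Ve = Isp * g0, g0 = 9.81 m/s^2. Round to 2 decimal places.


Step 1: Ve = Isp * g0 = 316.9 * 9.81
Step 2: Ve = 3108.79 m/s

3108.79


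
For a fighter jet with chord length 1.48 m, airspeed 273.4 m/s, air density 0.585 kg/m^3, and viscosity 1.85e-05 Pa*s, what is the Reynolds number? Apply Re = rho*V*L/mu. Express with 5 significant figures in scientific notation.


Step 1: Numerator = rho * V * L = 0.585 * 273.4 * 1.48 = 236.70972
Step 2: Re = 236.70972 / 1.85e-05
Step 3: Re = 1.2795e+07

1.2795e+07


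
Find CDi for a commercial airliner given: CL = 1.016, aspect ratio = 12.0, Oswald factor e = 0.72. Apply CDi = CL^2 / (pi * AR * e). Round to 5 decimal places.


Step 1: CL^2 = 1.016^2 = 1.032256
Step 2: pi * AR * e = 3.14159 * 12.0 * 0.72 = 27.143361
Step 3: CDi = 1.032256 / 27.143361 = 0.03803

0.03803


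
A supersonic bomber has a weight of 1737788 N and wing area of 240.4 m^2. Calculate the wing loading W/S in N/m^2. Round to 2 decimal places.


Step 1: Wing loading = W / S = 1737788 / 240.4
Step 2: Wing loading = 7228.74 N/m^2

7228.74


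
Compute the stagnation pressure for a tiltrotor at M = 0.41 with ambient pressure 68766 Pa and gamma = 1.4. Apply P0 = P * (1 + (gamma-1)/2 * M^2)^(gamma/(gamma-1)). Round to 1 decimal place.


Step 1: (gamma-1)/2 * M^2 = 0.2 * 0.1681 = 0.03362
Step 2: 1 + 0.03362 = 1.03362
Step 3: Exponent gamma/(gamma-1) = 3.5
Step 4: P0 = 68766 * 1.03362^3.5 = 77203.5 Pa

77203.5


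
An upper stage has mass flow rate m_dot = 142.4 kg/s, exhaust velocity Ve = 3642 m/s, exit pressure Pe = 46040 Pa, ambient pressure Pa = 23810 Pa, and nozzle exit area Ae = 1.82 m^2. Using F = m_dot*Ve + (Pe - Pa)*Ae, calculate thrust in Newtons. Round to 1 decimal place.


Step 1: Momentum thrust = m_dot * Ve = 142.4 * 3642 = 518620.8 N
Step 2: Pressure thrust = (Pe - Pa) * Ae = (46040 - 23810) * 1.82 = 40458.60 N
Step 3: Total thrust F = 518620.8 + 40458.60 = 559079.4 N

559079.4


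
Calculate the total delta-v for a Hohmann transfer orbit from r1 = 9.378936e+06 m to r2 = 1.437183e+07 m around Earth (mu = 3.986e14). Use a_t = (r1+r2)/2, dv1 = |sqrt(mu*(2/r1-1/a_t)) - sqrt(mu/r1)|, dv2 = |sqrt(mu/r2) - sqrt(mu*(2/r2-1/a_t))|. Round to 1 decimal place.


Step 1: Transfer semi-major axis a_t = (9.378936e+06 + 1.437183e+07) / 2 = 1.187538e+07 m
Step 2: v1 (circular at r1) = sqrt(mu/r1) = 6519.16 m/s
Step 3: v_t1 = sqrt(mu*(2/r1 - 1/a_t)) = 7171.73 m/s
Step 4: dv1 = |7171.73 - 6519.16| = 652.57 m/s
Step 5: v2 (circular at r2) = 5266.39 m/s, v_t2 = 4680.21 m/s
Step 6: dv2 = |5266.39 - 4680.21| = 586.17 m/s
Step 7: Total delta-v = 652.57 + 586.17 = 1238.7 m/s

1238.7


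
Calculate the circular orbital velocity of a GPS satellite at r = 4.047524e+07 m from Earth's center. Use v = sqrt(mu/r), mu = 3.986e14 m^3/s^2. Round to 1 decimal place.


Step 1: mu / r = 3.986e14 / 4.047524e+07 = 9847995.96
Step 2: v = sqrt(9847995.96) = 3138.2 m/s

3138.2


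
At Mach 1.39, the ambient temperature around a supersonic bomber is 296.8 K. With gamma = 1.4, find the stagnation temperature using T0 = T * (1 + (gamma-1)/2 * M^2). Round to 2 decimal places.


Step 1: (gamma-1)/2 = 0.2
Step 2: M^2 = 1.9321
Step 3: 1 + 0.2 * 1.9321 = 1.38642
Step 4: T0 = 296.8 * 1.38642 = 411.49 K

411.49


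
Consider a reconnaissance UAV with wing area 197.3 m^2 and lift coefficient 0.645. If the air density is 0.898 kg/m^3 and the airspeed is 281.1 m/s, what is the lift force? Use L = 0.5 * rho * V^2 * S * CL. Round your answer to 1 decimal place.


Step 1: Calculate dynamic pressure q = 0.5 * 0.898 * 281.1^2 = 0.5 * 0.898 * 79017.21 = 35478.7273 Pa
Step 2: Multiply by wing area and lift coefficient: L = 35478.7273 * 197.3 * 0.645
Step 3: L = 6999952.8943 * 0.645 = 4514969.6 N

4514969.6


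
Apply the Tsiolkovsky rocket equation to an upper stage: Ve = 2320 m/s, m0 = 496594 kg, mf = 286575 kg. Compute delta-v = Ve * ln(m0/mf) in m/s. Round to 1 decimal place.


Step 1: Mass ratio m0/mf = 496594 / 286575 = 1.732859
Step 2: ln(1.732859) = 0.549773
Step 3: delta-v = 2320 * 0.549773 = 1275.5 m/s

1275.5


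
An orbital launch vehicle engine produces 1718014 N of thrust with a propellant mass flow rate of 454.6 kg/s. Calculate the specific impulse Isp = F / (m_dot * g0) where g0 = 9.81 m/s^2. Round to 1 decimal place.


Step 1: m_dot * g0 = 454.6 * 9.81 = 4459.63
Step 2: Isp = 1718014 / 4459.63 = 385.2 s

385.2


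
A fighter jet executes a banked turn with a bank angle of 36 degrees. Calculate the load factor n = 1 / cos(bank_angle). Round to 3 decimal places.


Step 1: Convert 36 degrees to radians = 0.628319
Step 2: cos(36 deg) = 0.809017
Step 3: n = 1 / 0.809017 = 1.236

1.236


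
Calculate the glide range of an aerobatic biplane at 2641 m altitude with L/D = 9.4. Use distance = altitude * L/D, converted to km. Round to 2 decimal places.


Step 1: Glide distance = altitude * L/D = 2641 * 9.4 = 24825.4 m
Step 2: Convert to km: 24825.4 / 1000 = 24.83 km

24.83


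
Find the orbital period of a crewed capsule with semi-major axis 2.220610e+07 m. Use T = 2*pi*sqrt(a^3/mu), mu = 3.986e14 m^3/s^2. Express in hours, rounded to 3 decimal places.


Step 1: a^3 / mu = 1.095007e+22 / 3.986e14 = 2.747132e+07
Step 2: sqrt(2.747132e+07) = 5241.3093 s
Step 3: T = 2*pi * 5241.3093 = 32932.12 s
Step 4: T in hours = 32932.12 / 3600 = 9.148 hours

9.148


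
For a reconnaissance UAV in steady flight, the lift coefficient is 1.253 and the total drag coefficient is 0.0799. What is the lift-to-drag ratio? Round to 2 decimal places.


Step 1: L/D = CL / CD = 1.253 / 0.0799
Step 2: L/D = 15.68

15.68


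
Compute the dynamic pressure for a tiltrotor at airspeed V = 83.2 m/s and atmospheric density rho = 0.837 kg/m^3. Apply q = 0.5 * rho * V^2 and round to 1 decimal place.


Step 1: V^2 = 83.2^2 = 6922.24
Step 2: q = 0.5 * 0.837 * 6922.24
Step 3: q = 2897.0 Pa

2897.0


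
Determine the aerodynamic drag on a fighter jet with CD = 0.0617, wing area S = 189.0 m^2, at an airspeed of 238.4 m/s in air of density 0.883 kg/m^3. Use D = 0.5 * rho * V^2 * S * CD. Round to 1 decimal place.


Step 1: Dynamic pressure q = 0.5 * 0.883 * 238.4^2 = 25092.4582 Pa
Step 2: Drag D = q * S * CD = 25092.4582 * 189.0 * 0.0617
Step 3: D = 292610.7 N

292610.7


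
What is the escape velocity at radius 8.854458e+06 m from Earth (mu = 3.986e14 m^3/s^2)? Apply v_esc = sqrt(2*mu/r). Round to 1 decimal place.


Step 1: 2*mu/r = 2 * 3.986e14 / 8.854458e+06 = 90033743.4544
Step 2: v_esc = sqrt(90033743.4544) = 9488.6 m/s

9488.6


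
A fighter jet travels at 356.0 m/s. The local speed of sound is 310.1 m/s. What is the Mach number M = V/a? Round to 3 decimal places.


Step 1: M = V / a = 356.0 / 310.1
Step 2: M = 1.148

1.148


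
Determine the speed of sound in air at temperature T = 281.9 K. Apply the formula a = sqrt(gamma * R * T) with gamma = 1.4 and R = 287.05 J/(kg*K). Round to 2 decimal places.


Step 1: gamma * R * T = 1.4 * 287.05 * 281.9 = 113287.153
Step 2: a = sqrt(113287.153) = 336.58 m/s

336.58


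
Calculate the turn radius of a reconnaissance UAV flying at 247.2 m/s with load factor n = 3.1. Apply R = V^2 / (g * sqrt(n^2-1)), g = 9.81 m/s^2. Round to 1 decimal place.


Step 1: V^2 = 247.2^2 = 61107.84
Step 2: n^2 - 1 = 3.1^2 - 1 = 8.61
Step 3: sqrt(8.61) = 2.93428
Step 4: R = 61107.84 / (9.81 * 2.93428) = 2122.9 m

2122.9


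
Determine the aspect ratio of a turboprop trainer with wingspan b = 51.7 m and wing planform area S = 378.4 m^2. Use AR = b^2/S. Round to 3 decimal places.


Step 1: b^2 = 51.7^2 = 2672.89
Step 2: AR = 2672.89 / 378.4 = 7.064

7.064


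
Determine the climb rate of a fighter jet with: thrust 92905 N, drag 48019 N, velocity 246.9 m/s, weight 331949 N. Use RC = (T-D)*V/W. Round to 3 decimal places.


Step 1: Excess thrust = T - D = 92905 - 48019 = 44886 N
Step 2: Excess power = 44886 * 246.9 = 11082353.4 W
Step 3: RC = 11082353.4 / 331949 = 33.386 m/s

33.386


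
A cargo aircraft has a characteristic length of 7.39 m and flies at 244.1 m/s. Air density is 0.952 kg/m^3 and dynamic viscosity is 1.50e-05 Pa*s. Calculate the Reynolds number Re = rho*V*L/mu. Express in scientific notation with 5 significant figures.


Step 1: Numerator = rho * V * L = 0.952 * 244.1 * 7.39 = 1717.311848
Step 2: Re = 1717.311848 / 1.50e-05
Step 3: Re = 1.1449e+08

1.1449e+08


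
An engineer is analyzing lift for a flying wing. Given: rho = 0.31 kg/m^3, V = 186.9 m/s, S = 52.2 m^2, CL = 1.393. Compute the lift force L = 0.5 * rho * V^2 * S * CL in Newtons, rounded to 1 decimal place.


Step 1: Calculate dynamic pressure q = 0.5 * 0.31 * 186.9^2 = 0.5 * 0.31 * 34931.61 = 5414.3996 Pa
Step 2: Multiply by wing area and lift coefficient: L = 5414.3996 * 52.2 * 1.393
Step 3: L = 282631.6565 * 1.393 = 393705.9 N

393705.9


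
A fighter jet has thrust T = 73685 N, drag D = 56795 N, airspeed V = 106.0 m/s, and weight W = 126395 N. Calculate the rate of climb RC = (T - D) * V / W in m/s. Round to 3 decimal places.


Step 1: Excess thrust = T - D = 73685 - 56795 = 16890 N
Step 2: Excess power = 16890 * 106.0 = 1790340.0 W
Step 3: RC = 1790340.0 / 126395 = 14.165 m/s

14.165


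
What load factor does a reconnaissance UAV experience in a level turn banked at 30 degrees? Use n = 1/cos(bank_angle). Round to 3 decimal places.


Step 1: Convert 30 degrees to radians = 0.523599
Step 2: cos(30 deg) = 0.866025
Step 3: n = 1 / 0.866025 = 1.155

1.155


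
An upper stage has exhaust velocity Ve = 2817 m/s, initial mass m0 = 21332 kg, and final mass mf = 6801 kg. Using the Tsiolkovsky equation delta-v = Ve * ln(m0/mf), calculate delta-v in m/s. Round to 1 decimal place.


Step 1: Mass ratio m0/mf = 21332 / 6801 = 3.136598
Step 2: ln(3.136598) = 1.143139
Step 3: delta-v = 2817 * 1.143139 = 3220.2 m/s

3220.2


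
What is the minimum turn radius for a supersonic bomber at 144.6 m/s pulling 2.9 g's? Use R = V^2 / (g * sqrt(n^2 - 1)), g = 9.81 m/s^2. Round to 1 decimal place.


Step 1: V^2 = 144.6^2 = 20909.16
Step 2: n^2 - 1 = 2.9^2 - 1 = 7.41
Step 3: sqrt(7.41) = 2.722132
Step 4: R = 20909.16 / (9.81 * 2.722132) = 783.0 m

783.0


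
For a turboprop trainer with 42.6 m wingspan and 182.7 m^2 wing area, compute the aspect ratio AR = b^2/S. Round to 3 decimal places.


Step 1: b^2 = 42.6^2 = 1814.76
Step 2: AR = 1814.76 / 182.7 = 9.933

9.933


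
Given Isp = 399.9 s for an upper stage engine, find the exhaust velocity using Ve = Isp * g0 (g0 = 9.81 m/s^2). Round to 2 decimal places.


Step 1: Ve = Isp * g0 = 399.9 * 9.81
Step 2: Ve = 3923.02 m/s

3923.02


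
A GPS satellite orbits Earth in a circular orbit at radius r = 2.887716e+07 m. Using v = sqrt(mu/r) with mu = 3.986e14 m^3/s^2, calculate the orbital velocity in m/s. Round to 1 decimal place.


Step 1: mu / r = 3.986e14 / 2.887716e+07 = 13803296.446
Step 2: v = sqrt(13803296.446) = 3715.3 m/s

3715.3


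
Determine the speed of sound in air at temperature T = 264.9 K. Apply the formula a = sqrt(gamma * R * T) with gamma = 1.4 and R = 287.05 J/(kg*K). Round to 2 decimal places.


Step 1: gamma * R * T = 1.4 * 287.05 * 264.9 = 106455.363
Step 2: a = sqrt(106455.363) = 326.27 m/s

326.27


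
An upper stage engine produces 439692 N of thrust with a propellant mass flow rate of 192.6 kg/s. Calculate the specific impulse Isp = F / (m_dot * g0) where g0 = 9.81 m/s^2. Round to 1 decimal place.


Step 1: m_dot * g0 = 192.6 * 9.81 = 1889.41
Step 2: Isp = 439692 / 1889.41 = 232.7 s

232.7


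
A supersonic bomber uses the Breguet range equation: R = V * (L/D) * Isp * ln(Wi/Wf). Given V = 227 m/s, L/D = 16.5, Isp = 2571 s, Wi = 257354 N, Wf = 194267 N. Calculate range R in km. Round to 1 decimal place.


Step 1: Coefficient = V * (L/D) * Isp = 227 * 16.5 * 2571 = 9629680.5 m
Step 2: Wi/Wf = 257354 / 194267 = 1.324744
Step 3: ln(1.324744) = 0.281219
Step 4: R = 9629680.5 * 0.281219 = 2708049.8 m = 2708.0 km

2708.0


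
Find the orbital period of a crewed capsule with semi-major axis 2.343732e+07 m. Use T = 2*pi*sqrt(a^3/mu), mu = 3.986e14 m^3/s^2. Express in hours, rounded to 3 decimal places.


Step 1: a^3 / mu = 1.287431e+22 / 3.986e14 = 3.229881e+07
Step 2: sqrt(3.229881e+07) = 5683.2044 s
Step 3: T = 2*pi * 5683.2044 = 35708.63 s
Step 4: T in hours = 35708.63 / 3600 = 9.919 hours

9.919


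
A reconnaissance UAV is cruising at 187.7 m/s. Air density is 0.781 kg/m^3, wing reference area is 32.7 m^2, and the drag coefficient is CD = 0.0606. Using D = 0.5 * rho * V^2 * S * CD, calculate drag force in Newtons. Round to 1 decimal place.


Step 1: Dynamic pressure q = 0.5 * 0.781 * 187.7^2 = 13757.8187 Pa
Step 2: Drag D = q * S * CD = 13757.8187 * 32.7 * 0.0606
Step 3: D = 27262.8 N

27262.8


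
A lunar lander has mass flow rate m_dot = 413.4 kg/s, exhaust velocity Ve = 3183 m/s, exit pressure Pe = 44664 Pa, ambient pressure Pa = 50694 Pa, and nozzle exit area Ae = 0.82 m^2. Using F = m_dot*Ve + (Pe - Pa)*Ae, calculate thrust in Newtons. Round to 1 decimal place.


Step 1: Momentum thrust = m_dot * Ve = 413.4 * 3183 = 1315852.2 N
Step 2: Pressure thrust = (Pe - Pa) * Ae = (44664 - 50694) * 0.82 = -4944.60 N
Step 3: Total thrust F = 1315852.2 + -4944.60 = 1310907.6 N

1310907.6


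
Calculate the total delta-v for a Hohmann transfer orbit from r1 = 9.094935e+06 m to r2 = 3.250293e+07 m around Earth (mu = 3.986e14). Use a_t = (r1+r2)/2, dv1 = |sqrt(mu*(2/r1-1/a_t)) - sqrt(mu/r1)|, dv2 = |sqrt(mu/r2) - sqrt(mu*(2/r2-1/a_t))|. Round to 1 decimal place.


Step 1: Transfer semi-major axis a_t = (9.094935e+06 + 3.250293e+07) / 2 = 2.079893e+07 m
Step 2: v1 (circular at r1) = sqrt(mu/r1) = 6620.17 m/s
Step 3: v_t1 = sqrt(mu*(2/r1 - 1/a_t)) = 8275.79 m/s
Step 4: dv1 = |8275.79 - 6620.17| = 1655.63 m/s
Step 5: v2 (circular at r2) = 3501.93 m/s, v_t2 = 2315.72 m/s
Step 6: dv2 = |3501.93 - 2315.72| = 1186.21 m/s
Step 7: Total delta-v = 1655.63 + 1186.21 = 2841.8 m/s

2841.8


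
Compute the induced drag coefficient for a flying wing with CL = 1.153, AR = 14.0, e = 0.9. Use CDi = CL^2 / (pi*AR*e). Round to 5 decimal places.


Step 1: CL^2 = 1.153^2 = 1.329409
Step 2: pi * AR * e = 3.14159 * 14.0 * 0.9 = 39.584067
Step 3: CDi = 1.329409 / 39.584067 = 0.03358

0.03358


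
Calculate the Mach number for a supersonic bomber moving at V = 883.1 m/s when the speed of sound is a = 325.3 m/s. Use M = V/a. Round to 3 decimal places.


Step 1: M = V / a = 883.1 / 325.3
Step 2: M = 2.715

2.715


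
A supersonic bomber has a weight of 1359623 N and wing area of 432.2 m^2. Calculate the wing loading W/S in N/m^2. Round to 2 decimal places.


Step 1: Wing loading = W / S = 1359623 / 432.2
Step 2: Wing loading = 3145.82 N/m^2

3145.82


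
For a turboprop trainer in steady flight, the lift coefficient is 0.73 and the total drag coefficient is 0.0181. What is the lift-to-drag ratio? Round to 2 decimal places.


Step 1: L/D = CL / CD = 0.73 / 0.0181
Step 2: L/D = 40.33

40.33


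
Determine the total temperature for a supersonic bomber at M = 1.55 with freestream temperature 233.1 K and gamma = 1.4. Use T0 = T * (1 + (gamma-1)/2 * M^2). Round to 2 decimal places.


Step 1: (gamma-1)/2 = 0.2
Step 2: M^2 = 2.4025
Step 3: 1 + 0.2 * 2.4025 = 1.4805
Step 4: T0 = 233.1 * 1.4805 = 345.10 K

345.10
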